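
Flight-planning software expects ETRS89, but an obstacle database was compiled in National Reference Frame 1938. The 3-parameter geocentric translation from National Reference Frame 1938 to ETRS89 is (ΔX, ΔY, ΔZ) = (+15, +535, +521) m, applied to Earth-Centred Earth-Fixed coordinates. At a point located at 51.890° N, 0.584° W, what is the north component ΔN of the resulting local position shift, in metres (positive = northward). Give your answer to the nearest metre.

The local north axis is (−sin φ cos λ, −sin φ sin λ, cos φ), giving ΔN = -11.802 + 4.291 + 321.547 = 314.04 m.

ΔN = 314 m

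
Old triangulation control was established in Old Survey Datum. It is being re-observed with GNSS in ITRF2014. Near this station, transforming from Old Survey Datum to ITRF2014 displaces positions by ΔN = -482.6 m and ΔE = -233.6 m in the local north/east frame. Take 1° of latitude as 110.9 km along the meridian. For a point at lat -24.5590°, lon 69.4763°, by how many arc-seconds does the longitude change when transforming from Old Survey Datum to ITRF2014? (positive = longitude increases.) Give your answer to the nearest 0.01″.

At latitude -24.5590°, cos φ = 0.909534.
1° of longitude at this latitude = 110.9 × cos φ = 100.87 km, so Δλ = -233.6 / 100867.3 = -0.0023159° = -8.337″.

Δλ = -8.34″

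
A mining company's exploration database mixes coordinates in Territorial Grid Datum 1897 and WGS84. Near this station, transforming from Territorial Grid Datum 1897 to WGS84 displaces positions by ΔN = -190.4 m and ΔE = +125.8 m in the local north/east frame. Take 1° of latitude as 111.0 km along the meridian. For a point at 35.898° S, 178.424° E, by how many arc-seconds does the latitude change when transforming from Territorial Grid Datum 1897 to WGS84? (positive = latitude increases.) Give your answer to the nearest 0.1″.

1° of latitude = 111.0 km, so Δφ = -190.4 / 111000 = -0.0017153° = -6.175″.

Δφ = -6.2″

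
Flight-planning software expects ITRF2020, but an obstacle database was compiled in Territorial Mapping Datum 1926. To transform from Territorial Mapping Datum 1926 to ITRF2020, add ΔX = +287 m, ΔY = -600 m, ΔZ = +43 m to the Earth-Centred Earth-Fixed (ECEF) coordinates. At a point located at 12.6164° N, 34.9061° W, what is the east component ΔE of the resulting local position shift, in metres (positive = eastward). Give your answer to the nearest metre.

ΔE = -328 m

The local east axis at (φ, λ) is (−sin λ, cos λ, 0), so ΔE = −sin(-34.9061°)·287 + cos(-34.9061°)·(-600) = -327.82 m.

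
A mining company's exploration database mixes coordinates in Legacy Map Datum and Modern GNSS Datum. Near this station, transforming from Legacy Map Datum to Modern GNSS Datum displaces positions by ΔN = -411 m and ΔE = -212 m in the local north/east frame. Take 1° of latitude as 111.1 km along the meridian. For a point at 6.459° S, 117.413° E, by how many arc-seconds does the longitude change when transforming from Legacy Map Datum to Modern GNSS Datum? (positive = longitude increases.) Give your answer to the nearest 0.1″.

At latitude -6.459°, cos φ = 0.993653.
1° of longitude at this latitude = 111.1 × cos φ = 110.39 km, so Δλ = -212.0 / 110394.8 = -0.0019204° = -6.913″.

Δλ = -6.9″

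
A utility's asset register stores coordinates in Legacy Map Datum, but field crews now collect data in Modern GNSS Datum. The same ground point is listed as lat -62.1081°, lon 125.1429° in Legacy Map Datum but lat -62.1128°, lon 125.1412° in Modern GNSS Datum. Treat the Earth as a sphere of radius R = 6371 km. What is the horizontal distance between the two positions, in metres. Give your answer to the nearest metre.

Δφ = -62.1128° − -62.1081° = -0.0047°; Δλ = 125.1412° − 125.1429° = -0.0017°.
1° along a meridian = πR/180 = 111195 m.
ΔN = Δφ × 111195 = -522.6 m; ΔE = Δλ × 111195 × cos(-62.1081°) = -0.0017 × 111195 × 0.467805 = -88.4 m.
Distance = √(ΔE² + ΔN²) = √((-88.4)² + (-522.6)²) = 530.0 m.

530 m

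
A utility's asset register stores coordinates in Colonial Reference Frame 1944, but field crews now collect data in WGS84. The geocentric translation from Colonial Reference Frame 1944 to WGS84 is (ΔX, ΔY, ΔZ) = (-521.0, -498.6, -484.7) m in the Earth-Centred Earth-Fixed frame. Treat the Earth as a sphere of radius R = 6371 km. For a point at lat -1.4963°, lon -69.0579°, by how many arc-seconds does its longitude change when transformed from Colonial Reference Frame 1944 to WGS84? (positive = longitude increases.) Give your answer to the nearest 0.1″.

Δλ = -21.5″

sin φ = -0.026112, cos φ = 0.999659, sin λ = -0.933942, cos λ = 0.357424.
East component: ΔE = −sin λ·ΔX + cos λ·ΔY = −(-0.933942)(-521.0) + (0.357424)(-498.6) = -664.80 m.
1° of latitude spans πR/180 = 111195 m; at latitude φ, 1° of longitude spans that × cos φ = 111157.0 m, so Δλ = -664.80 / 111157.0 × 3600 = -21.530″.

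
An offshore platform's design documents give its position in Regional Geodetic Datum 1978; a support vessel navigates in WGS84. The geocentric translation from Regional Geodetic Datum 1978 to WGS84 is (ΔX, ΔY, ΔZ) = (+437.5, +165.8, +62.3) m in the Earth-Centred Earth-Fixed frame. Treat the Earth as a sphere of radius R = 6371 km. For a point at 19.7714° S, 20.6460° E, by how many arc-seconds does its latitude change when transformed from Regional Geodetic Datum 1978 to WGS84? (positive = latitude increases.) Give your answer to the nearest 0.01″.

sin φ = -0.338268, cos φ = 0.941050, sin λ = 0.352593, cos λ = 0.935777.
North component: ΔN = −sin φ cos λ·ΔX − sin φ sin λ·ΔY + cos φ·ΔZ = −(-0.338268)(0.935777)(437.5) − (-0.338268)(0.352593)(165.8) + (0.941050)(62.3) = 216.89 m.
1° of latitude spans πR/180 = 111195 m, so Δφ = 216.89 / 111195 × 3600 = 7.022″.

Δφ = 7.02″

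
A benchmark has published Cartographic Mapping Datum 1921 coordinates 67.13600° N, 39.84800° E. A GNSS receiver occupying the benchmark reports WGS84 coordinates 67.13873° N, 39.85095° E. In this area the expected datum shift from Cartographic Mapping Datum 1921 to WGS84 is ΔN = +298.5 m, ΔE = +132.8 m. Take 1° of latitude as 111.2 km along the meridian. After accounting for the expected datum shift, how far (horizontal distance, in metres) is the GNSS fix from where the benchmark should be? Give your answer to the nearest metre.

7 m

Observed coordinate differences: Δφ = +0.00273°, Δλ = +0.00295°.
Converting to metres (1° lat = 111200 m, cos φ = 0.388545): observed ΔN = 303.6 m, observed ΔE = 127.5 m.
Subtracting the expected shift leaves a residual of 303.6 − (298.5) = 5.1 m north and 127.5 − (132.8) = -5.3 m east.
Residual distance = √(5.1² + (-5.3)²) = 7.4 m.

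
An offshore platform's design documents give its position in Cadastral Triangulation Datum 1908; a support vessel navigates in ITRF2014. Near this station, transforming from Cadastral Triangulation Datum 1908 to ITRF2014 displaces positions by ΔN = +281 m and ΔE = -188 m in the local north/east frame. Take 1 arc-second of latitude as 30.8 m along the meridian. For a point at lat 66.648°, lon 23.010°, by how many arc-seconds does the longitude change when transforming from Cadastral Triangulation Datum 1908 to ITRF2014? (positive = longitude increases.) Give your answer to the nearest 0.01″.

Δλ = -15.40″

At latitude 66.648°, cos φ = 0.396379.
1″ of longitude at this latitude = 30.80 × cos φ = 12.2085 m, so Δλ = -188.0 / 12.2085 = -15.399″.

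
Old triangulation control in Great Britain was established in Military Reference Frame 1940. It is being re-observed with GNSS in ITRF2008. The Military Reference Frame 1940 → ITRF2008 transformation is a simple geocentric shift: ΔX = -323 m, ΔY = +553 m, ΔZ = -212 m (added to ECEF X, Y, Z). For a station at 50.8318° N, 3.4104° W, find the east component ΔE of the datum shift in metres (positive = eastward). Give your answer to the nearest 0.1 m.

The local east axis at (φ, λ) is (−sin λ, cos λ, 0), so ΔE = −sin(-3.4104°)·(-323) + cos(-3.4104°)·553 = 532.81 m.

ΔE = 532.8 m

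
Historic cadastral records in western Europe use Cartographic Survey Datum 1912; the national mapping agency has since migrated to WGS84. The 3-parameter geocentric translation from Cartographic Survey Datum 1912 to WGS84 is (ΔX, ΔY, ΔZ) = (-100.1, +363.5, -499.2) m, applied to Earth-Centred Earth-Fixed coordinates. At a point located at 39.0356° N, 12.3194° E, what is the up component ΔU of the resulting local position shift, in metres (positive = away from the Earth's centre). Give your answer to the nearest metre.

ΔU = -330 m

The local up (radial) axis is (cos φ cos λ, cos φ sin λ, sin φ), giving ΔU = -75.963 + 60.243 − 314.398 = -330.12 m.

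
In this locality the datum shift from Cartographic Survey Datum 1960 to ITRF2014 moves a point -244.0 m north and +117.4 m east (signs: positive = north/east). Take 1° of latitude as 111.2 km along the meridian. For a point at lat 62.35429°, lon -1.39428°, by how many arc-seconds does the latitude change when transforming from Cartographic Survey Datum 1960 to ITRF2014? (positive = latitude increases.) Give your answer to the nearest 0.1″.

Δφ = -7.9″

1° of latitude = 111.2 km, so Δφ = -244.0 / 111200 = -0.0021942° = -7.899″.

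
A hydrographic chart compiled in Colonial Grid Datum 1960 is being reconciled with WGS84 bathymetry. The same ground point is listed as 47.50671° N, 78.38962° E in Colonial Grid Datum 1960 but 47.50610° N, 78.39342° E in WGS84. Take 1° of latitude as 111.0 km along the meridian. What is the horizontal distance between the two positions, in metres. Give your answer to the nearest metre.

Δφ = 47.50610° − 47.50671° = -0.00061°; Δλ = 78.39342° − 78.38962° = +0.00380°.
ΔN = Δφ × 111000 = -67.7 m; ΔE = Δλ × 111000 × cos(47.50671°) = +0.00380 × 111000 × 0.675504 = 284.9 m.
Distance = √(ΔE² + ΔN²) = √(284.9² + (-67.7)²) = 292.9 m.

293 m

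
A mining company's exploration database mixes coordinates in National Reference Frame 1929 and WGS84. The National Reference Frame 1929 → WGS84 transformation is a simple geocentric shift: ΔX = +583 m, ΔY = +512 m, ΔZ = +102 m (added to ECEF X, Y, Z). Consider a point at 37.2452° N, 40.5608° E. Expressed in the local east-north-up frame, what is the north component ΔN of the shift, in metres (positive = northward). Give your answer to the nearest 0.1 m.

ΔN = -388.4 m

At φ = 37.2452°, λ = 40.5608°: sin φ = 0.605227, cos φ = 0.796053, sin λ = 0.650255, cos λ = 0.759716.
ΔN = −sin φ cos λ·ΔX − sin φ sin λ·ΔY + cos φ·ΔZ = −(0.605227)(0.759716)(583) − (0.605227)(0.650255)(512) + (0.796053)(102) = -388.37 m.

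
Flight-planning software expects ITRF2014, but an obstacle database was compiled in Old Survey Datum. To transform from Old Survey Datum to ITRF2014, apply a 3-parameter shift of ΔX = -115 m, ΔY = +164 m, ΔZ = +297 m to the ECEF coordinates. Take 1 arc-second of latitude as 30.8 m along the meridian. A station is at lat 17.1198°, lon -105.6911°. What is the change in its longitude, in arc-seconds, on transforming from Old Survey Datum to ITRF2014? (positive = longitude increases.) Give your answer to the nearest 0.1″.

sin φ = 0.294371, cos φ = 0.955691, sin λ = -0.962734, cos λ = -0.270451.
East component: ΔE = −sin λ·ΔX + cos λ·ΔY = −(-0.962734)(-115) + (-0.270451)(164) = -155.07 m.
1° of latitude spans 3600 × 30.80 = 110880 m; at latitude φ, 1° of longitude spans that × cos φ = 105967.1 m, so Δλ = -155.07 / 105967.1 × 3600 = -5.268″.

Δλ = -5.3″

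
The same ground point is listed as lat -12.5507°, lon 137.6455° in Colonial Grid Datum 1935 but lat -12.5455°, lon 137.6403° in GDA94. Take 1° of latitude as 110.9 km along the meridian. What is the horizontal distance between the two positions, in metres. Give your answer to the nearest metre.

Δφ = -12.5455° − -12.5507° = +0.0052°; Δλ = 137.6403° − 137.6455° = -0.0052°.
ΔN = Δφ × 110900 = 576.7 m; ΔE = Δλ × 110900 × cos(-12.5507°) = -0.0052 × 110900 × 0.976104 = -562.9 m.
Distance = √(ΔE² + ΔN²) = √((-562.9)² + 576.7²) = 805.9 m.

806 m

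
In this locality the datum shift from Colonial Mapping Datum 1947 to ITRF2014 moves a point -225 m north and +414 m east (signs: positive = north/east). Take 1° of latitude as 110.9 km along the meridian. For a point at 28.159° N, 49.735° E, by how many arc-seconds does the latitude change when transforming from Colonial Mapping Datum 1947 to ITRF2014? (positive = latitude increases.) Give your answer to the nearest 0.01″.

1° of latitude = 110.9 km, so Δφ = -225.0 / 110900 = -0.0020289° = -7.304″.

Δφ = -7.30″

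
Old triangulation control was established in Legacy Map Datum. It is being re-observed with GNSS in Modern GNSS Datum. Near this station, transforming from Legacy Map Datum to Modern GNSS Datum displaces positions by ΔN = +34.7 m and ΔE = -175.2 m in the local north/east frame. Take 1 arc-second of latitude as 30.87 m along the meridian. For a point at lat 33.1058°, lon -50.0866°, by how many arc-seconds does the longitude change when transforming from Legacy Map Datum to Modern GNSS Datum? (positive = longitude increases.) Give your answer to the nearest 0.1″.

Δλ = -6.8″

At latitude 33.1058°, cos φ = 0.837663.
1″ of longitude at this latitude = 30.87 × cos φ = 25.8587 m, so Δλ = -175.2 / 25.8587 = -6.775″.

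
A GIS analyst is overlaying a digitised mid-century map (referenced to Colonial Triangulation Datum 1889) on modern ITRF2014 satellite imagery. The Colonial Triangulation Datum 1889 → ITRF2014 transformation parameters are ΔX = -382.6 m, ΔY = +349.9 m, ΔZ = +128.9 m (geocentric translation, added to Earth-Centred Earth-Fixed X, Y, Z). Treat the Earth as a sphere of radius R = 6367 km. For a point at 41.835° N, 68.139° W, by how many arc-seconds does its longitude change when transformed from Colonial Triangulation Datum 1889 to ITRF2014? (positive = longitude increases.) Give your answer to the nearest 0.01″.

sin φ = 0.666988, cos φ = 0.745069, sin λ = -0.928090, cos λ = 0.372356.
East component: ΔE = −sin λ·ΔX + cos λ·ΔY = −(-0.928090)(-382.6) + (0.372356)(349.9) = -224.80 m.
1° of latitude spans πR/180 = 111125 m; at latitude φ, 1° of longitude spans that × cos φ = 82795.8 m, so Δλ = -224.80 / 82795.8 × 3600 = -9.774″.

Δλ = -9.77″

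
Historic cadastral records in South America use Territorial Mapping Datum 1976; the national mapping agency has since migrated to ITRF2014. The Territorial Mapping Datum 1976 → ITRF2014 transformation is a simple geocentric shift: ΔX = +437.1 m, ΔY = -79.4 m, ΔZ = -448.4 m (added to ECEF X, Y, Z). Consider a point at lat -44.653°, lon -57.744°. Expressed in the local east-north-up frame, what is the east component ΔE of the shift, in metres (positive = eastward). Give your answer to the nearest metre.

ΔE = 327 m

The local east axis at (φ, λ) is (−sin λ, cos λ, 0), so ΔE = −sin(-57.744°)·437.1 + cos(-57.744°)·(-79.4) = 327.27 m.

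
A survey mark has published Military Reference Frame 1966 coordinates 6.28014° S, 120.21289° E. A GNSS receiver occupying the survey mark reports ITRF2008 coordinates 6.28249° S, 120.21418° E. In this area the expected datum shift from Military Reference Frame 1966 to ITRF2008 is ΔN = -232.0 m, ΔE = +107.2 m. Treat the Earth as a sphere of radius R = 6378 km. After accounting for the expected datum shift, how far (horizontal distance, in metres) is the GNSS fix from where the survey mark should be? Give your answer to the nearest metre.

46 m

Observed coordinate differences: Δφ = -0.00235°, Δλ = +0.00129°.
Converting to metres (1° lat = 111317 m, cos φ = 0.993999): observed ΔN = -261.6 m, observed ΔE = 142.7 m.
Subtracting the expected shift leaves a residual of -261.6 − (-232.0) = -29.6 m north and 142.7 − (107.2) = 35.5 m east.
Residual distance = √((-29.6)² + 35.5²) = 46.2 m.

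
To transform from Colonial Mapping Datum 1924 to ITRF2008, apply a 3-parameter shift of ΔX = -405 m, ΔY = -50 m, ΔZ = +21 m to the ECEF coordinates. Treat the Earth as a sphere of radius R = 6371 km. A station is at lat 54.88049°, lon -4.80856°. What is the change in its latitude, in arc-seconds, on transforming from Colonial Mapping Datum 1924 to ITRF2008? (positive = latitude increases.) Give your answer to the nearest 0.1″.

sin φ = 0.817954, cos φ = 0.575284, sin λ = -0.083827, cos λ = 0.996480.
North component: ΔN = −sin φ cos λ·ΔX − sin φ sin λ·ΔY + cos φ·ΔZ = −(0.817954)(0.996480)(-405) − (0.817954)(-0.083827)(-50) + (0.575284)(21) = 338.76 m.
1° of latitude spans πR/180 = 111195 m, so Δφ = 338.76 / 111195 × 3600 = 10.967″.

Δφ = 11.0″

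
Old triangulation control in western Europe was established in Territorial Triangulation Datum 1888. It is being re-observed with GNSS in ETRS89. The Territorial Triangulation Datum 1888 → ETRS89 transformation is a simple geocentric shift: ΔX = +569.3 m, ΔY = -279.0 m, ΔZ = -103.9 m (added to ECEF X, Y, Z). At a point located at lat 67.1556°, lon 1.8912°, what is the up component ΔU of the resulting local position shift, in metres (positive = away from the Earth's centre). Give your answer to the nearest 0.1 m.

ΔU = 121.6 m

At φ = 67.1556°, λ = 1.8912°: sin φ = 0.921563, cos φ = 0.388230, sin λ = 0.033002, cos λ = 0.999455.
ΔU = cos φ cos λ·ΔX + cos φ sin λ·ΔY + sin φ·ΔZ = (0.388230)(0.999455)(569.3) + (0.388230)(0.033002)(-279.0) + (0.921563)(-103.9) = 121.57 m.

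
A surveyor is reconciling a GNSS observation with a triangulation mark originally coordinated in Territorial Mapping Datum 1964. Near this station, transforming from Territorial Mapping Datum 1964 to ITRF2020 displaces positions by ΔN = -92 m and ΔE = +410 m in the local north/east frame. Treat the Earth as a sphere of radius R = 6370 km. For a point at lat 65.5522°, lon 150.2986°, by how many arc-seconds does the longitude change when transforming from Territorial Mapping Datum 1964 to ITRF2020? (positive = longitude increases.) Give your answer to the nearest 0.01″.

At latitude 65.5522°, cos φ = 0.413864.
One radian of longitude at latitude φ spans R cos φ, so Δλ = ΔE / (R cos φ) = 410.0 / (6370000 × 0.413864) = 1.5552e-04 rad = 32.078″.

Δλ = 32.08″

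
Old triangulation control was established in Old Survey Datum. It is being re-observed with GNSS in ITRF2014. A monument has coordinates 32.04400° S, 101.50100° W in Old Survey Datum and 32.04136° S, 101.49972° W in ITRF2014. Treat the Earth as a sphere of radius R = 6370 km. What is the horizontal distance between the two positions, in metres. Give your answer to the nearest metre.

317 m

Δφ = -32.04136° − -32.04400° = +0.00264°; Δλ = -101.49972° − -101.50100° = +0.00128°.
1° along a meridian = πR/180 = 111177 m.
ΔN = Δφ × 111177 = 293.5 m; ΔE = Δλ × 111177 × cos(-32.04400°) = +0.00128 × 111177 × 0.847641 = 120.6 m.
Distance = √(ΔE² + ΔN²) = √(120.6² + 293.5²) = 317.3 m.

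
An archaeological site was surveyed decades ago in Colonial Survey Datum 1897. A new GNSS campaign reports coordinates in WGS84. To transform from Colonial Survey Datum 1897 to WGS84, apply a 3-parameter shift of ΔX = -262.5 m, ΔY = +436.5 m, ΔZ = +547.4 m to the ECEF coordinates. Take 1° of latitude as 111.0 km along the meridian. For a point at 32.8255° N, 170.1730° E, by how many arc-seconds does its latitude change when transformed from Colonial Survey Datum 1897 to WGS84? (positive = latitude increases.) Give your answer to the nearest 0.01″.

sin φ = 0.542082, cos φ = 0.840325, sin λ = 0.170674, cos λ = -0.985328.
North component: ΔN = −sin φ cos λ·ΔX − sin φ sin λ·ΔY + cos φ·ΔZ = −(0.542082)(-0.985328)(-262.5) − (0.542082)(0.170674)(436.5) + (0.840325)(547.4) = 279.40 m.
1° of latitude spans 111000 m, so Δφ = 279.40 / 111000 × 3600 = 9.062″.

Δφ = 9.06″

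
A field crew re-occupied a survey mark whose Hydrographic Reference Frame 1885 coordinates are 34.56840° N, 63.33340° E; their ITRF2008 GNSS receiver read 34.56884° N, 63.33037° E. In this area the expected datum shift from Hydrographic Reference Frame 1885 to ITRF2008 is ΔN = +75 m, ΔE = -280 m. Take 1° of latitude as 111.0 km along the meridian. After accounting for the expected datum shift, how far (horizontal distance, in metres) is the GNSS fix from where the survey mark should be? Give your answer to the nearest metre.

26 m

Observed coordinate differences: Δφ = +0.00044°, Δλ = -0.00303°.
Converting to metres (1° lat = 111000 m, cos φ = 0.823449): observed ΔN = 48.8 m, observed ΔE = -277.0 m.
Subtracting the expected shift leaves a residual of 48.8 − (75) = -26.2 m north and -277.0 − (-280) = 3.0 m east.
Residual distance = √((-26.2)² + 3.0²) = 26.3 m.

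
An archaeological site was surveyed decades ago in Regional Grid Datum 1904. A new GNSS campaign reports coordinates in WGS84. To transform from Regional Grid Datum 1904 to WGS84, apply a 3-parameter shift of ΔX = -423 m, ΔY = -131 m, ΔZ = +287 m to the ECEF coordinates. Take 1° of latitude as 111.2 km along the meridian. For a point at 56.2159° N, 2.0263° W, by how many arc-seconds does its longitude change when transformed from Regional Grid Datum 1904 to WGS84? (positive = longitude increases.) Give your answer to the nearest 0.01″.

sin φ = 0.831139, cos φ = 0.556065, sin λ = -0.035358, cos λ = 0.999375.
East component: ΔE = −sin λ·ΔX + cos λ·ΔY = −(-0.035358)(-423) + (0.999375)(-131) = -145.87 m.
1° of latitude spans 111200 m; at latitude φ, 1° of longitude spans that × cos φ = 61834.4 m, so Δλ = -145.87 / 61834.4 × 3600 = -8.493″.

Δλ = -8.49″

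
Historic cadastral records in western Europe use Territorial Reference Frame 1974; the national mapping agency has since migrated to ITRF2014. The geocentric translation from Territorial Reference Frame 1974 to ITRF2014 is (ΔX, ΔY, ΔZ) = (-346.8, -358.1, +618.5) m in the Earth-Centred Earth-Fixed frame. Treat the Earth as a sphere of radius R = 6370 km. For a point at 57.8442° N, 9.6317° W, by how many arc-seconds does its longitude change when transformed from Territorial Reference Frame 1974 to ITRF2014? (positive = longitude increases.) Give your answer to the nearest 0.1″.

sin φ = 0.846604, cos φ = 0.532223, sin λ = -0.167314, cos λ = 0.985904.
East component: ΔE = −sin λ·ΔX + cos λ·ΔY = −(-0.167314)(-346.8) + (0.985904)(-358.1) = -411.08 m.
1° of latitude spans πR/180 = 111177 m; at latitude φ, 1° of longitude spans that × cos φ = 59171.2 m, so Δλ = -411.08 / 59171.2 × 3600 = -25.010″.

Δλ = -25.0″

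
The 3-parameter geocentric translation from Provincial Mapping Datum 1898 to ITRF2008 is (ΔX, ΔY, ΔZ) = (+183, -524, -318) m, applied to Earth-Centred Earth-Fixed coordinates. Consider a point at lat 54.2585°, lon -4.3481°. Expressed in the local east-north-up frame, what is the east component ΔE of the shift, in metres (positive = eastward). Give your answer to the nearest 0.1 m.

At φ = 54.2585°, λ = -4.3481°: sin φ = 0.811661, cos φ = 0.584129, sin λ = -0.075816, cos λ = 0.997122.
ΔE = −sin λ·ΔX + cos λ·ΔY = −(-0.075816)·(183) + (0.997122)·(-524) = -508.62 m.

ΔE = -508.6 m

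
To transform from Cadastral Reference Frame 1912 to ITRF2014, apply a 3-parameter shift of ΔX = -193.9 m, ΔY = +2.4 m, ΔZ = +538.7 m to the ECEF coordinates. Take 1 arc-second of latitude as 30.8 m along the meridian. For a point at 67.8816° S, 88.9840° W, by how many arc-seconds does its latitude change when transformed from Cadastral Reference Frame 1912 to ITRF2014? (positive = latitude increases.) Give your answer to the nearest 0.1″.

sin φ = -0.926408, cos φ = 0.376522, sin λ = -0.999843, cos λ = 0.017732.
North component: ΔN = −sin φ cos λ·ΔX − sin φ sin λ·ΔY + cos φ·ΔZ = −(-0.926408)(0.017732)(-193.9) − (-0.926408)(-0.999843)(2.4) + (0.376522)(538.7) = 197.42 m.
1° of latitude spans 3600 × 30.80 = 110880 m, so Δφ = 197.42 / 110880 × 3600 = 6.410″.

Δφ = 6.4″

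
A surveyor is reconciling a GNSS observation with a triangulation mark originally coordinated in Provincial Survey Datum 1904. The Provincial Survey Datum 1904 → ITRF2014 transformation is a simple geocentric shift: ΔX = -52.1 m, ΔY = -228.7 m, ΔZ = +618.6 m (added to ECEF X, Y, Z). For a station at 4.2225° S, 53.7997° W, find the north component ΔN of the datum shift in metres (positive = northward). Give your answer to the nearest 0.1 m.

ΔN = 628.2 m

At φ = -4.2225°, λ = -53.7997°: sin φ = -0.073630, cos φ = 0.997286, sin λ = -0.806957, cos λ = 0.590610.
ΔN = −sin φ cos λ·ΔX − sin φ sin λ·ΔY + cos φ·ΔZ = −(-0.073630)(0.590610)(-52.1) − (-0.073630)(-0.806957)(-228.7) + (0.997286)(618.6) = 628.24 m.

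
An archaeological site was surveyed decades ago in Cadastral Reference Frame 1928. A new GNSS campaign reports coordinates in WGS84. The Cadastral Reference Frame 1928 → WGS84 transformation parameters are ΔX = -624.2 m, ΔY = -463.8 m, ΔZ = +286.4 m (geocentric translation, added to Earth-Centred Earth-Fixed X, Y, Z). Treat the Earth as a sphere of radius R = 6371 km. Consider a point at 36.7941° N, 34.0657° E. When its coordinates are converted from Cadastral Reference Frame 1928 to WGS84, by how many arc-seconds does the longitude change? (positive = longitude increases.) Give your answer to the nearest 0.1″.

Δλ = -1.4″

sin φ = 0.598941, cos φ = 0.800793, sin λ = 0.560143, cos λ = 0.828396.
East component: ΔE = −sin λ·ΔX + cos λ·ΔY = −(0.560143)(-624.2) + (0.828396)(-463.8) = -34.57 m.
1° of latitude spans πR/180 = 111195 m; at latitude φ, 1° of longitude spans that × cos φ = 89044.1 m, so Δλ = -34.57 / 89044.1 × 3600 = -1.398″.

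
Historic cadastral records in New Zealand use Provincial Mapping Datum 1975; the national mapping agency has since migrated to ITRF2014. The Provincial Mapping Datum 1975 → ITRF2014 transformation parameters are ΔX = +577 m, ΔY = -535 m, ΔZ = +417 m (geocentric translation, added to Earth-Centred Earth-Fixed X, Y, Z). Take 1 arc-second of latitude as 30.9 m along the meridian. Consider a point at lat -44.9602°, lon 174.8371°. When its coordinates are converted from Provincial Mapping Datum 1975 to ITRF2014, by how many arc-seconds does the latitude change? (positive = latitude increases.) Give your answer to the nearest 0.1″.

Δφ = -4.7″

sin φ = -0.706615, cos φ = 0.707598, sin λ = 0.089988, cos λ = -0.995943.
North component: ΔN = −sin φ cos λ·ΔX − sin φ sin λ·ΔY + cos φ·ΔZ = −(-0.706615)(-0.995943)(577) − (-0.706615)(0.089988)(-535) + (0.707598)(417) = -145.01 m.
1° of latitude spans 3600 × 30.90 = 111240 m, so Δφ = -145.01 / 111240 × 3600 = -4.693″.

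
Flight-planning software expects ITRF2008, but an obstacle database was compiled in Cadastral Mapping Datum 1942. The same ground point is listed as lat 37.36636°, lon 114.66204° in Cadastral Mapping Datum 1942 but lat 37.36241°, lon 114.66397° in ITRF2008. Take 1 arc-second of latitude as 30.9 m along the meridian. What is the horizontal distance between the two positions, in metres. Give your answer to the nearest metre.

Δφ = 37.36241° − 37.36636° = -0.00395°; Δλ = 114.66397° − 114.66204° = +0.00193°.
1° of latitude = 3600 × 30.90 = 111240 m.
ΔN = Δφ × 111240 = -439.4 m; ΔE = Δλ × 111240 × cos(37.36636°) = +0.00193 × 111240 × 0.794771 = 170.6 m.
Distance = √(ΔE² + ΔN²) = √(170.6² + (-439.4)²) = 471.4 m.

471 m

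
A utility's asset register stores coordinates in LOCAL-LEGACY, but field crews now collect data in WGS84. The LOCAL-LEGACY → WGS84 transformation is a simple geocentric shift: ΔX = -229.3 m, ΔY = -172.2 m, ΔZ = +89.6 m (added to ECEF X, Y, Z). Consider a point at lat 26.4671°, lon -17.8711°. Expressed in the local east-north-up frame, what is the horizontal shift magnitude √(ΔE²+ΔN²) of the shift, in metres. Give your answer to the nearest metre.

The local east axis at (φ, λ) is (−sin λ, cos λ, 0), so ΔE = −sin(-17.8711°)·(-229.3) + cos(-17.8711°)·(-172.2) = -234.26 m.
The local north axis is (−sin φ cos λ, −sin φ sin λ, cos φ), giving ΔN = 97.264 − 23.552 + 80.209 = 153.92 m.
Horizontal magnitude = √(ΔE² + ΔN²) = √((-234.26)² + 153.92²) = 280.30 m.

280 m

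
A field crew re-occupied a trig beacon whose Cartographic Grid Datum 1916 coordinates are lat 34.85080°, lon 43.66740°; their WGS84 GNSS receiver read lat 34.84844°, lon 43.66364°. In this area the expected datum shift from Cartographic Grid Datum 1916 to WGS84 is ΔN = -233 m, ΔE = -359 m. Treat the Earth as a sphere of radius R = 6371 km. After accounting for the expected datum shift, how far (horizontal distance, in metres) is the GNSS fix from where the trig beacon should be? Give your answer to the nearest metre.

33 m

Observed coordinate differences: Δφ = -0.00236°, Δλ = -0.00376°.
Converting to metres (1° lat = 111195 m, cos φ = 0.820643): observed ΔN = -262.4 m, observed ΔE = -343.1 m.
Subtracting the expected shift leaves a residual of -262.4 − (-233) = -29.4 m north and -343.1 − (-359) = 15.9 m east.
Residual distance = √((-29.4)² + 15.9²) = 33.4 m.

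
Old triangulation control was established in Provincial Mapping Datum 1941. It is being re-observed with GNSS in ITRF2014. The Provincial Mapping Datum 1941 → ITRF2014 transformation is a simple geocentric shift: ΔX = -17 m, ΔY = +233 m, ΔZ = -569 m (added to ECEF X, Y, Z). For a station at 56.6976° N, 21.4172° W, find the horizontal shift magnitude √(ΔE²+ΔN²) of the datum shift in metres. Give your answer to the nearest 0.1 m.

The local east axis at (φ, λ) is (−sin λ, cos λ, 0), so ΔE = −sin(-21.4172°)·(-17) + cos(-21.4172°)·233 = 210.70 m.
The local north axis is (−sin φ cos λ, −sin φ sin λ, cos φ), giving ΔN = 13.227 + 71.110 − 312.414 = -228.08 m.
Horizontal magnitude = √(ΔE² + ΔN²) = √(210.70² + (-228.08)²) = 310.51 m.

310.5 m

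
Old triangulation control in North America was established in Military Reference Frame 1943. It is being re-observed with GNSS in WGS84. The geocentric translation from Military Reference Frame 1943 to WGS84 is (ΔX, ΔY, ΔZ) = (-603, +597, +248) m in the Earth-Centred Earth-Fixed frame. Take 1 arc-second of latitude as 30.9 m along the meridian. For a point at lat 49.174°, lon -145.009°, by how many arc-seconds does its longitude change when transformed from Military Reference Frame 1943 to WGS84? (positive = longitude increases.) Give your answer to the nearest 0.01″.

sin φ = 0.756698, cos φ = 0.653764, sin λ = -0.573448, cos λ = -0.819242.
East component: ΔE = −sin λ·ΔX + cos λ·ΔY = −(-0.573448)(-603) + (-0.819242)(597) = -834.88 m.
1° of latitude spans 3600 × 30.90 = 111240 m; at latitude φ, 1° of longitude spans that × cos φ = 72724.7 m, so Δλ = -834.88 / 72724.7 × 3600 = -41.328″.

Δλ = -41.33″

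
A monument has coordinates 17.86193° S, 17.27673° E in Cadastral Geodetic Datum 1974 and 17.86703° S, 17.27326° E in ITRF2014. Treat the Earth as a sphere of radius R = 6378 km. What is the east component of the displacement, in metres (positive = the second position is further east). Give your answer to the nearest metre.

Δφ = -17.86703° − -17.86193° = -0.00510°; Δλ = 17.27326° − 17.27673° = -0.00347°.
1° along a meridian = πR/180 = 111317 m.
ΔN = Δφ × 111317 = -567.7 m; ΔE = Δλ × 111317 × cos(-17.86193°) = -0.00347 × 111317 × 0.951798 = -367.7 m.

ΔE = -368 m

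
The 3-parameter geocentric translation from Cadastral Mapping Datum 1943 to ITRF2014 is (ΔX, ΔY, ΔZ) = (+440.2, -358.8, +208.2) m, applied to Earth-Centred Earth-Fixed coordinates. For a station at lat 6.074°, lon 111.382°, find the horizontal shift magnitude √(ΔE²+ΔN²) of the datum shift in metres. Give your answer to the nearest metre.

At φ = 6.074°, λ = 111.382°: sin φ = 0.105813, cos φ = 0.994386, sin λ = 0.931170, cos λ = -0.364584.
ΔE = −sin λ·ΔX + cos λ·ΔY = −(0.931170)·(440.2) + (-0.364584)·(-358.8) = -279.09 m.
ΔN = −sin φ cos λ·ΔX − sin φ sin λ·ΔY + cos φ·ΔZ = −(0.105813)(-0.364584)(440.2) − (0.105813)(0.931170)(-358.8) + (0.994386)(208.2) = 259.37 m.
Horizontal magnitude = √(ΔE² + ΔN²) = √((-279.09)² + 259.37²) = 381.00 m.

381 m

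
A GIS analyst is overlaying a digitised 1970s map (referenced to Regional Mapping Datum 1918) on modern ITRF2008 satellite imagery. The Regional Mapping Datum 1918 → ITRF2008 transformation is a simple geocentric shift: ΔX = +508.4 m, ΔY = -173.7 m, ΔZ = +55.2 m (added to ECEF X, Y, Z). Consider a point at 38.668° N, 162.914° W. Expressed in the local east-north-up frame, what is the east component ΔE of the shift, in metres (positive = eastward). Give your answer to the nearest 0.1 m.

ΔE = 315.4 m

At φ = 38.668°, λ = -162.914°: sin φ = 0.624807, cos φ = 0.780779, sin λ = -0.293807, cos λ = -0.955865.
ΔE = −sin λ·ΔX + cos λ·ΔY = −(-0.293807)·(508.4) + (-0.955865)·(-173.7) = 315.41 m.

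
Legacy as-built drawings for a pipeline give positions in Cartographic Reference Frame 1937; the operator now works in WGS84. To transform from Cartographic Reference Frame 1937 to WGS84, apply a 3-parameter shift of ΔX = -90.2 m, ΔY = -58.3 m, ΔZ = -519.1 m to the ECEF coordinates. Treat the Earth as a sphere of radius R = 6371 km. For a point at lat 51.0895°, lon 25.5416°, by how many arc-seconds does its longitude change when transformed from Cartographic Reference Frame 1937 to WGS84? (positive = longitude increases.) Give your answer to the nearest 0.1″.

sin φ = 0.778128, cos φ = 0.628106, sin λ = 0.431166, cos λ = 0.902272.
East component: ΔE = −sin λ·ΔX + cos λ·ΔY = −(0.431166)(-90.2) + (0.902272)(-58.3) = -13.71 m.
1° of latitude spans πR/180 = 111195 m; at latitude φ, 1° of longitude spans that × cos φ = 69842.2 m, so Δλ = -13.71 / 69842.2 × 3600 = -0.707″.

Δλ = -0.7″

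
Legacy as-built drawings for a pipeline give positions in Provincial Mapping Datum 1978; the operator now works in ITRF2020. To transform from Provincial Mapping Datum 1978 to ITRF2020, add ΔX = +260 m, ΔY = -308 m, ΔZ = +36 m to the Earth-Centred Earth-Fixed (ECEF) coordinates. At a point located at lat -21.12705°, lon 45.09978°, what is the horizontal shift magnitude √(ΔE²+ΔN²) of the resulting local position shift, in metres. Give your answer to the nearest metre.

402 m

At φ = -21.12705°, λ = 45.09978°: sin φ = -0.360437, cos φ = 0.932783, sin λ = 0.708337, cos λ = 0.705874.
ΔE = −sin λ·ΔX + cos λ·ΔY = −(0.708337)·(260) + (0.705874)·(-308) = -401.58 m.
ΔN = −sin φ cos λ·ΔX − sin φ sin λ·ΔY + cos φ·ΔZ = −(-0.360437)(0.705874)(260) − (-0.360437)(0.708337)(-308) + (0.932783)(36) = 21.09 m.
Horizontal magnitude = √(ΔE² + ΔN²) = √((-401.58)² + 21.09²) = 402.13 m.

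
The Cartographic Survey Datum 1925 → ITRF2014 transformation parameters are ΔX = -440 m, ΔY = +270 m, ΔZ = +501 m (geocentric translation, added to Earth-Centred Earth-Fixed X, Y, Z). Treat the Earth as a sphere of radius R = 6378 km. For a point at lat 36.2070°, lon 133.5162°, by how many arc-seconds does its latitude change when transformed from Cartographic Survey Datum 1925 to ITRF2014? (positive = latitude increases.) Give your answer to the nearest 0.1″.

sin φ = 0.590704, cos φ = 0.806888, sin λ = 0.725180, cos λ = -0.688560.
North component: ΔN = −sin φ cos λ·ΔX − sin φ sin λ·ΔY + cos φ·ΔZ = −(0.590704)(-0.688560)(-440) − (0.590704)(0.725180)(270) + (0.806888)(501) = 109.63 m.
1° of latitude spans πR/180 = 111317 m, so Δφ = 109.63 / 111317 × 3600 = 3.545″.

Δφ = 3.5″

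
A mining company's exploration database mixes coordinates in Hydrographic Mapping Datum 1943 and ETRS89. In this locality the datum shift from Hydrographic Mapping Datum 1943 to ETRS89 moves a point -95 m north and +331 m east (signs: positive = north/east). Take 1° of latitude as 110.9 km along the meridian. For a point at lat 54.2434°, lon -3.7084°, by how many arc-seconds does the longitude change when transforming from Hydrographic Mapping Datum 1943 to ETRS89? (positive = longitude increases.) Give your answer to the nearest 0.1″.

At latitude 54.2434°, cos φ = 0.584343.
1° of longitude at this latitude = 110.9 × cos φ = 64.80 km, so Δλ = 331.0 / 64803.7 = 0.0051077° = 18.388″.

Δλ = 18.4″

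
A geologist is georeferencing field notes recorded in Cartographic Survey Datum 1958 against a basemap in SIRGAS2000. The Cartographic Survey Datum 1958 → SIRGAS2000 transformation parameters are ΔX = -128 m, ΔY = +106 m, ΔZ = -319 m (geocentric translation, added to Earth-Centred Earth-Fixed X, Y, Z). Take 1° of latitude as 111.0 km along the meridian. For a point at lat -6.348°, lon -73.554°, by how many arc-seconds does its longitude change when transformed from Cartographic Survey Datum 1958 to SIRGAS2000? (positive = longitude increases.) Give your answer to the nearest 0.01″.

sin φ = -0.110567, cos φ = 0.993869, sin λ = -0.959087, cos λ = 0.283112.
East component: ΔE = −sin λ·ΔX + cos λ·ΔY = −(-0.959087)(-128) + (0.283112)(106) = -92.75 m.
1° of latitude spans 111000 m; at latitude φ, 1° of longitude spans that × cos φ = 110319.4 m, so Δλ = -92.75 / 110319.4 × 3600 = -3.027″.

Δλ = -3.03″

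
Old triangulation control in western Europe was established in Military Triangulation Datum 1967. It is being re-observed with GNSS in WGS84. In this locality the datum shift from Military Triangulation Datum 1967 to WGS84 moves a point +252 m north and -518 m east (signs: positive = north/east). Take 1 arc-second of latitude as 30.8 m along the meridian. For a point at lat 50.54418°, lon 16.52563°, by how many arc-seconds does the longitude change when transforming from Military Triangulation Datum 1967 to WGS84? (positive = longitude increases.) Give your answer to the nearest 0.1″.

Δλ = -26.5″

At latitude 50.54418°, cos φ = 0.635483.
1″ of longitude at this latitude = 30.80 × cos φ = 19.5729 m, so Δλ = -518.0 / 19.5729 = -26.465″.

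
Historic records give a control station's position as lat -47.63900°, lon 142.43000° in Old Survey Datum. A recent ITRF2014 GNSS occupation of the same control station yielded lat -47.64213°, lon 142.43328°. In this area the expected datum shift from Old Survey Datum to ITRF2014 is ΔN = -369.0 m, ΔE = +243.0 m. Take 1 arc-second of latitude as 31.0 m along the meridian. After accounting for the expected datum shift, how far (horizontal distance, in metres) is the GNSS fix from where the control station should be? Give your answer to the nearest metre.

20 m

Observed coordinate differences: Δφ = -0.00313°, Δλ = +0.00328°.
Converting to metres (1° lat = 111600 m, cos φ = 0.673800): observed ΔN = -349.3 m, observed ΔE = 246.6 m.
Subtracting the expected shift leaves a residual of -349.3 − (-369.0) = 19.7 m north and 246.6 − (243.0) = 3.6 m east.
Residual distance = √(19.7² + 3.6²) = 20.0 m.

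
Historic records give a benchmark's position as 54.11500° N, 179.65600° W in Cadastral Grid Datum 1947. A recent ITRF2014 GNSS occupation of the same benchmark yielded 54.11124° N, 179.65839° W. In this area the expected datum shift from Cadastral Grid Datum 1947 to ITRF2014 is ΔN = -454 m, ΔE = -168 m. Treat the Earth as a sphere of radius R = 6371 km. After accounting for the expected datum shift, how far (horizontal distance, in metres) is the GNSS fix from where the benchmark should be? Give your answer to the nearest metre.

38 m

Observed coordinate differences: Δφ = -0.00376°, Δλ = -0.00239°.
Converting to metres (1° lat = 111195 m, cos φ = 0.586160): observed ΔN = -418.1 m, observed ΔE = -155.8 m.
Subtracting the expected shift leaves a residual of -418.1 − (-454) = 35.9 m north and -155.8 − (-168) = 12.2 m east.
Residual distance = √(35.9² + 12.2²) = 37.9 m.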